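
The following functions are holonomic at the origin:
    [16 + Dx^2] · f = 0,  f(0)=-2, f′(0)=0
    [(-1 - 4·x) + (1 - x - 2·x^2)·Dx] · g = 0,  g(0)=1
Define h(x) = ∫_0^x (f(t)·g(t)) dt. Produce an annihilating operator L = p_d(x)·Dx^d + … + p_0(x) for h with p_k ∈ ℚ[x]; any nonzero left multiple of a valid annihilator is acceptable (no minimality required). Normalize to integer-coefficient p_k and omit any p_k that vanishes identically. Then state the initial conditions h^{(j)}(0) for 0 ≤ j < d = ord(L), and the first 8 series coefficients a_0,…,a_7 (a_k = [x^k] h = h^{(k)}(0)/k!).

f: a_k = -2, 0, 16, 0, -64/3, 0, 512/45, 0, …
g: a_k = 1, 1, 3, 5, 11, 21, 43, 85, …
f·g: L₀ = L_f ⊗_s L_g, ord ≤ 2·1.
h=∫h₀ ⇒ L = L₀·Dx.
L = (-12 + 16·x + 32·x^2)·Dx + (2 + 8·x)·Dx^2 + (-1 + x + 2·x^2)·Dx^3  (order 3).
h: a_k = 0, -2, -1, 10/3, 3/2, 14/15, 25/9, 1682/315, …
ICs: h(0) = 0, h′(0) = -2, h′′(0) = -2.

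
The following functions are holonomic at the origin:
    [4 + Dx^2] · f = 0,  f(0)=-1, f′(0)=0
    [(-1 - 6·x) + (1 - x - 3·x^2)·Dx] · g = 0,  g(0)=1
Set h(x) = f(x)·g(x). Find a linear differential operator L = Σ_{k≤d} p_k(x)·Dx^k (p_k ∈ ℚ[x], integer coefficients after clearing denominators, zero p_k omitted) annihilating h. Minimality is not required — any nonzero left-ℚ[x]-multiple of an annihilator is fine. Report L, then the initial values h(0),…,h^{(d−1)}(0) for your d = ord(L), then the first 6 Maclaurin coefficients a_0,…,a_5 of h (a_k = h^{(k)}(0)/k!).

f: a_k = -1, 0, 2, 0, -2/3, 0, …
g: a_k = 1, 1, 4, 7, 19, 40, …
Sym-product of L_f,L_g gives L₀ (≤ ord 2).
L = (2 + 4·x + 12·x^2) + (2 + 12·x)·Dx + (-1 + x + 3·x^2)·Dx^2  (order 2).
h: a_k = -1, -1, -2, -5, -35/3, -80/3, …
ICs: h(0) = -1, h′(0) = -1.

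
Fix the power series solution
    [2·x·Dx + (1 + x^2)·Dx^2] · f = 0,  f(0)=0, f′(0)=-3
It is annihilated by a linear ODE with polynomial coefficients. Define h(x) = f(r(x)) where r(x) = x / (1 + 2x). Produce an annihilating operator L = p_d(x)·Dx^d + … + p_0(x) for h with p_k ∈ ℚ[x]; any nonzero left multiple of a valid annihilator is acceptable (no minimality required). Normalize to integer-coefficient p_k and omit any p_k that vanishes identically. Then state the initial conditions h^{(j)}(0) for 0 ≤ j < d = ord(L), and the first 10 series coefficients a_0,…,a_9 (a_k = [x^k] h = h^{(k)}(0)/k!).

L = (4 + 10·x)·Dx + (1 + 4·x + 5·x^2)·Dx^2  (order 2).
h: a_k = 0, -3, 6, -11, 18, -123/5, 22, 87/7, -126, 1199/3, …
ICs: h(0) = 0, h′(0) = -3.

f: a_k = 0, -3, 0, 1, 0, -3/5, 0, 3/7, 0, -1/3, …
h₀=f(r): pull back L_f along r ⇒ L₀.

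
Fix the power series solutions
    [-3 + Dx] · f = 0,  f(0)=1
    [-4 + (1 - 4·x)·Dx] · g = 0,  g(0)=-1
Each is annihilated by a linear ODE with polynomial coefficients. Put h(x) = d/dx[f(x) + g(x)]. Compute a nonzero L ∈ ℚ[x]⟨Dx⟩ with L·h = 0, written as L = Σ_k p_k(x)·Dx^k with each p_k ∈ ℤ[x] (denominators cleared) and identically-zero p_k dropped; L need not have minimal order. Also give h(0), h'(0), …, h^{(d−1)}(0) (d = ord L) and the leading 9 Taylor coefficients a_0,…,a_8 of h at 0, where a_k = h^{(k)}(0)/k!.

f: a_k = 1, 3, 9/2, 9/2, 27/8, 81/40, 81/80, 243/560, 729/4480, …
g: a_k = -1, -4, -16, -64, -256, -1024, -4096, -16384, -65536, …
Sum ⇒ L₀ = lclm(L_f,L_g) in ℚ(x)⟨Dx⟩.
h=h₀': d/dx-closure on L₀ ⇒ L.
L = (216 + 288·x) + (-87 - 72·x + 144·x^2)·Dx + (5 - 8·x - 48·x^2)·Dx^2  (order 2).
h: a_k = -1, -23, -357/2, -2021/2, -40879/8, -982797/40, -9174797/80, -293600551/560, -10569643893/4480, …
ICs: h(0) = -1, h′(0) = -23.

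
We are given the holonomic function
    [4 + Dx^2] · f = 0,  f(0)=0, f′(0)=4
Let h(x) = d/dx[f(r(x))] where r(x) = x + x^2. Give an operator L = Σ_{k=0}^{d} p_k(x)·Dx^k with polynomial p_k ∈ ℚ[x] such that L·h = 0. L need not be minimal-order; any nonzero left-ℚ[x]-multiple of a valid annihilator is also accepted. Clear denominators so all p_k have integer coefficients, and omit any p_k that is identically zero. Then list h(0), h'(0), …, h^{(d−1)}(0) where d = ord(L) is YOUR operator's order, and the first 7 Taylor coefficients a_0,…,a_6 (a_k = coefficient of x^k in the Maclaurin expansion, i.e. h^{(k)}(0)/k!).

f: a_k = 0, 4, 0, -8/3, 0, 8/15, 0, …
L₀ from L_f via x↦r, Dx↦r'^{-1}Dx.
Derive L from L₀ (diff closure).
L = (16 + 32·x + 96·x^2 + 128·x^3 + 64·x^4) + (-6 - 12·x)·Dx + (1 + 4·x + 4·x^2)·Dx^2  (order 2).
h: a_k = 4, 8, -8, -32, -112/3, 0, 1664/45, …
ICs: h(0) = 4, h′(0) = 8.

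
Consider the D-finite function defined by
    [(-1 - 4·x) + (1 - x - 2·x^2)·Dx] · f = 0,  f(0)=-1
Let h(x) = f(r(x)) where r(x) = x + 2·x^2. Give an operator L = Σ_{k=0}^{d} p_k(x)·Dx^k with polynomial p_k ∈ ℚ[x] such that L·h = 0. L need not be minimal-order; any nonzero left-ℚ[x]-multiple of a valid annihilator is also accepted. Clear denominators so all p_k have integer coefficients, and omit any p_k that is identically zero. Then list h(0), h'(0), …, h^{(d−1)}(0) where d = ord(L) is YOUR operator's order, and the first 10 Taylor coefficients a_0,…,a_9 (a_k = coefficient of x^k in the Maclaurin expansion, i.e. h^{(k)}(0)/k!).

f: a_k = -1, -1, -3, -5, -11, -21, -43, -85, -171, -341, …
L₀ from L_f via x↦r, Dx↦r'^{-1}Dx.
L = (1 + 8·x + 24·x^2 + 32·x^3) + (-1 + x + 4·x^2 + 8·x^3 + 8·x^4)·Dx  (order 1).
h: a_k = -1, -1, -5, -17, -53, -169, -557, -1793, -5797, -18777, …
ICs: h(0) = -1.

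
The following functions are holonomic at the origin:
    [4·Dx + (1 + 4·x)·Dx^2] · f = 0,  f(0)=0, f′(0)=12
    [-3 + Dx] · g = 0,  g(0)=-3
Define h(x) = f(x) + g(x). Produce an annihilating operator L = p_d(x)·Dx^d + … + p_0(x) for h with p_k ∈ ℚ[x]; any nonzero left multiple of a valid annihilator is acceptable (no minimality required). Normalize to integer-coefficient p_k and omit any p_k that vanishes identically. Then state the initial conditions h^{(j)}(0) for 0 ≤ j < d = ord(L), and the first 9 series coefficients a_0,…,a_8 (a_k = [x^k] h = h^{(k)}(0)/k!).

L = (-132 - 144·x)·Dx + (23 - 72·x - 144·x^2)·Dx^2 + (7 + 40·x + 48·x^2)·Dx^3  (order 3).
h: a_k = -3, 3, -75/2, 101/2, -1617/8, 24333/40, -164083/80, 561633/80, -110102667/4480, …
ICs: h(0) = -3, h′(0) = 3, h′′(0) = -75.

f: a_k = 0, 12, -24, 64, -192, 3072/5, -2048, 49152/7, -24576, …
g: a_k = -3, -9, -27/2, -27/2, -81/8, -243/40, -243/80, -729/560, -2187/4480, …
Weyl lclm of L_f,L_g ⇒ L₀ (ord ≤ 3).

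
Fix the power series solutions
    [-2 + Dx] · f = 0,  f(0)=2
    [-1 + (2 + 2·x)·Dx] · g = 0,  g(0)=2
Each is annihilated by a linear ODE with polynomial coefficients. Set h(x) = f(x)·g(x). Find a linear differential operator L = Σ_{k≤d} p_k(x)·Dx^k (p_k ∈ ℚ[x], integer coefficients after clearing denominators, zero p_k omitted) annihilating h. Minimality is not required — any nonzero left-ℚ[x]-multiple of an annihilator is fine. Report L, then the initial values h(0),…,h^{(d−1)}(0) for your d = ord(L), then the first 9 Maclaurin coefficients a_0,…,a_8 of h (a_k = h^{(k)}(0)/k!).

f: a_k = 2, 4, 4, 8/3, 4/3, 8/15, 8/45, 16/315, 4/315, …
g: a_k = 2, 1, -1/4, 1/8, -5/64, 7/128, -21/512, 33/1024, -429/16384, …
f·g: L₀ = L_f ⊗_s L_g, ord ≤ 1·1.
L = (-5 - 4·x) + (2 + 2·x)·Dx  (order 1).
h: a_k = 4, 10, 23/2, 103/12, 449/96, 1949/960, 1643/2304, 36047/161280, 135617/2580480, …
ICs: h(0) = 4.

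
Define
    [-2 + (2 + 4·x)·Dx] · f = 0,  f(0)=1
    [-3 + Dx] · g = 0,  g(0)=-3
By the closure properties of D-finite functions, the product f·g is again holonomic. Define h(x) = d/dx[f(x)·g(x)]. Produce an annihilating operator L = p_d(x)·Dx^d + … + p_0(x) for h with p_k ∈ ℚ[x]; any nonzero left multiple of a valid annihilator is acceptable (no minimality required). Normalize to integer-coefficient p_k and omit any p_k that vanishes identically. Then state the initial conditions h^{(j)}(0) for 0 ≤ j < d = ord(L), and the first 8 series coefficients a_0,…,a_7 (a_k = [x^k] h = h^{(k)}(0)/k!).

L = (7 + 24·x + 18·x^2) + (-2 - 7·x - 6·x^2)·Dx  (order 1).
h: a_k = -12, -42, -72, -78, -66, -189/5, -144/5, 117/35, …
ICs: h(0) = -12.

f: a_k = 1, 1, -1/2, 1/2, -5/8, 7/8, -21/16, 33/16, …
g: a_k = -3, -9, -27/2, -27/2, -81/8, -243/40, -243/80, -729/560, …
L₀ := L_f ⊗_s L_g (sym. prod.), ord ≤ 1.
h₀' ⇒ L via d/dx closure of L₀.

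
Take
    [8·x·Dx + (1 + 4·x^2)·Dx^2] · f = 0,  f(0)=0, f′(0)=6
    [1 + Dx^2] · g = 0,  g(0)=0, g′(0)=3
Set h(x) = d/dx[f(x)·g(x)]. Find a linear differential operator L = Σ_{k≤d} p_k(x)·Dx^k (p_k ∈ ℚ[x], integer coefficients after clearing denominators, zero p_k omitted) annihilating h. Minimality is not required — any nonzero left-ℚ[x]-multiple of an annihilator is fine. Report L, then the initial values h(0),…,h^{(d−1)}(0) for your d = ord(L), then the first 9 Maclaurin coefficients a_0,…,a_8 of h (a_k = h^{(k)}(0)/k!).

f: a_k = 0, 6, 0, -8, 0, 96/5, 0, -384/7, 0, …
g: a_k = 0, 3, 0, -1/2, 0, 1/40, 0, -1/1680, 0, …
h₀=f·g: eliminate ⇒ L₀, order ≤ 2·2.
Derive L from L₀ (diff closure).
L = (3893 + 34584·x^2 + 286832·x^4 + 57600·x^6 + 768·x^8 - 10240·x^10 + 4096·x^12) + (2192·x + 44864·x^3 + 156160·x^5 + 51200·x^7 + 20480·x^9 + 16384·x^11)·Dx + (3978 + 36208·x^2 + 296160·x^4 + 76288·x^6 + 9728·x^8 - 4096·x^10 + 8192·x^12)·Dx^2 + (2192·x + 44864·x^3 + 156160·x^5 + 51200·x^7 + 20480·x^9 + 16384·x^11)·Dx^3 + (85 + 1624·x^2 + 9328·x^4 + 18688·x^6 + 8960·x^8 + 6144·x^10 + 4096·x^12)·Dx^4  (order 4).
h: a_k = 0, 36, 0, -108, 0, 741/2, 0, -1395, 0, …
ICs: h(0) = 0, h′(0) = 36, h′′(0) = 0, h′′′(0) = -648.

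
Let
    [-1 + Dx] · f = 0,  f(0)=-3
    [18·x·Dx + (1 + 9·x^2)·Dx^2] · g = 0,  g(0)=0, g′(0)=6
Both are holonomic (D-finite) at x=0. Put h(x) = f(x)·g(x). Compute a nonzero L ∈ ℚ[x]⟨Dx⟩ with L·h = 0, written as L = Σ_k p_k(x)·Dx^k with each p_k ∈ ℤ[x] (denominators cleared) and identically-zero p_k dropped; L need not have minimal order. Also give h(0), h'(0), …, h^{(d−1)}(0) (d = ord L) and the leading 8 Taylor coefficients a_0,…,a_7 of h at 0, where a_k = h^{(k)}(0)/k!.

f: a_k = -3, -3, -3/2, -1/2, -1/8, -1/40, -1/240, -1/1680, …
g: a_k = 0, 6, 0, -18, 0, 486/5, 0, -4374/7, …
f·g: L₀ = L_f ⊗_s L_g, ord ≤ 1·2.
L = (1 - 18·x + 9·x^2) + (-2 + 18·x - 18·x^2)·Dx + (1 + 9·x^2)·Dx^2  (order 2).
h: a_k = 0, -18, -18, 45, 51, -5307/20, -1131/4, 484679/280, …
ICs: h(0) = 0, h′(0) = -18.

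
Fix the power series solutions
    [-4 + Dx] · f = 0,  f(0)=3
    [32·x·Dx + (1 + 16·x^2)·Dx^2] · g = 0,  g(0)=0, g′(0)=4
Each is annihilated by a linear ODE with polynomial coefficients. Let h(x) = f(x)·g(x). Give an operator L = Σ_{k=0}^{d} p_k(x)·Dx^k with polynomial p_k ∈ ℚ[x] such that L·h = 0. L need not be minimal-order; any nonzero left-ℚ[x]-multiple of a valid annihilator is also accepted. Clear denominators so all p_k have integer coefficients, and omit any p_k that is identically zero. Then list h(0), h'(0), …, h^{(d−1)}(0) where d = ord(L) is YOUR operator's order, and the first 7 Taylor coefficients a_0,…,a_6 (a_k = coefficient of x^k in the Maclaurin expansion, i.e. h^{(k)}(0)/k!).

L = (16 - 128·x + 256·x^2) + (-8 + 32·x - 128·x^2)·Dx + (1 + 16·x^2)·Dx^2  (order 2).
h: a_k = 0, 12, 48, 32, -128, 1152/5, 5632/3, …
ICs: h(0) = 0, h′(0) = 12.

f: a_k = 3, 12, 24, 32, 32, 128/5, 256/15, …
g: a_k = 0, 4, 0, -64/3, 0, 1024/5, 0, …
f·g: L₀ = L_f ⊗_s L_g, ord ≤ 1·2.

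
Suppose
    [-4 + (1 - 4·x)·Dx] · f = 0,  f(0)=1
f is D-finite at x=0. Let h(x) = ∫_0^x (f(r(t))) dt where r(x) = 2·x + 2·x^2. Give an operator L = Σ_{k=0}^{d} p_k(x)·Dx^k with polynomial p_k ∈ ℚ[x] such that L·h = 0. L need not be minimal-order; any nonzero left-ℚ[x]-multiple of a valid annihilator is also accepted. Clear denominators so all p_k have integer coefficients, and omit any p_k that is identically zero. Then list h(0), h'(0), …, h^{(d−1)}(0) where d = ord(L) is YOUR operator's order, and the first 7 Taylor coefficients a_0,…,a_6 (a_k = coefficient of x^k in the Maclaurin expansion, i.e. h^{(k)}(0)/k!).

L = (8 + 16·x)·Dx + (-1 + 8·x + 8·x^2)·Dx^2  (order 2).
h: a_k = 0, 1, 4, 24, 160, 5696/5, 8448, …
ICs: h(0) = 0, h′(0) = 1.

f: a_k = 1, 4, 16, 64, 256, 1024, 4096, …
L₀ from L_f via x↦r, Dx↦r'^{-1}Dx.
h=∫₀ˣh₀: take L = L₀·Dx.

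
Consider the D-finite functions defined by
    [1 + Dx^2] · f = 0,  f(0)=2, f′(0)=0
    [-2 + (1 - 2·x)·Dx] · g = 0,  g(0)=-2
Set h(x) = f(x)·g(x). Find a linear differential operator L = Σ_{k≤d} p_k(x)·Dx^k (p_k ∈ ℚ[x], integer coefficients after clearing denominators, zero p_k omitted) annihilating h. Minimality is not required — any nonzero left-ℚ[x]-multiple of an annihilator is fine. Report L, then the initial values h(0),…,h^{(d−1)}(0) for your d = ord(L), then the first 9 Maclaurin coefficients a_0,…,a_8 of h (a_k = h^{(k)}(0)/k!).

f: a_k = 2, 0, -1, 0, 1/12, 0, -1/360, 0, 1/20160, …
g: a_k = -2, -4, -8, -16, -32, -64, -128, -256, -512, …
h₀=f·g: eliminate ⇒ L₀, order ≤ 2·1.
L = (-1 + 2·x) + 4·Dx + (-1 + 2·x)·Dx^2  (order 2).
h: a_k = -4, -8, -14, -28, -337/6, -337/3, -40439/180, -40439/90, -9058337/10080, …
ICs: h(0) = -4, h′(0) = -8.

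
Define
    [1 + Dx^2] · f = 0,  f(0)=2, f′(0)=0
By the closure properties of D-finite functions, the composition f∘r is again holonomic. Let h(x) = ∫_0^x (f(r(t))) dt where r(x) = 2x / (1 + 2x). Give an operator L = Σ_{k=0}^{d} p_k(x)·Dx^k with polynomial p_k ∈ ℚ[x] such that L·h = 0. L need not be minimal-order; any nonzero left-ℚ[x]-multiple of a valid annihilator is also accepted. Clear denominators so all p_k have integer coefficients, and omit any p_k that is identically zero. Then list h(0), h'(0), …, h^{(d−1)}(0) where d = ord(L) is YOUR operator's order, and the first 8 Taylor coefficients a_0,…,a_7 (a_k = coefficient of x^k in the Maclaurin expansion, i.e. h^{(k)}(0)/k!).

L = 4·Dx + (4 + 24·x + 48·x^2 + 32·x^3)·Dx^2 + (1 + 8·x + 24·x^2 + 32·x^3 + 16·x^4)·Dx^3  (order 3).
h: a_k = 0, 2, 0, -4/3, 4, -28/3, 176/9, -12008/315, …
ICs: h(0) = 0, h′(0) = 2, h′′(0) = 0.

f: a_k = 2, 0, -1, 0, 1/12, 0, -1/360, 0, …
Change of var in L_f (x↦r) gives L₀.
∫: right-multiply L₀ by Dx.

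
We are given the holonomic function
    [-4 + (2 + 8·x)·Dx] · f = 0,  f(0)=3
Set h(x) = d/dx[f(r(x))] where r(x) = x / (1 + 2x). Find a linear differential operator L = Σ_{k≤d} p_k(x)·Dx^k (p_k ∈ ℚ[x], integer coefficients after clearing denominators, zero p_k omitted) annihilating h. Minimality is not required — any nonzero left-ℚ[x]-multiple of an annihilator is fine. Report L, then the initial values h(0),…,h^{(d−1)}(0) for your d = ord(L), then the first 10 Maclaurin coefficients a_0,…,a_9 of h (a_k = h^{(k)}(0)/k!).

f: a_k = 3, 6, -6, 12, -30, 84, -252, 792, -2574, 8580, …
Substitute x→r, Dx→(1/r')Dx; clear ⇒ L₀.
h₀' ⇒ L via d/dx closure of L₀.
L = (-6 - 24·x) + (-1 - 8·x - 12·x^2)·Dx  (order 1).
h: a_k = 6, -36, 180, -888, 4500, -23544, 126504, -693360, 3855492, -21666840, …
ICs: h(0) = 6.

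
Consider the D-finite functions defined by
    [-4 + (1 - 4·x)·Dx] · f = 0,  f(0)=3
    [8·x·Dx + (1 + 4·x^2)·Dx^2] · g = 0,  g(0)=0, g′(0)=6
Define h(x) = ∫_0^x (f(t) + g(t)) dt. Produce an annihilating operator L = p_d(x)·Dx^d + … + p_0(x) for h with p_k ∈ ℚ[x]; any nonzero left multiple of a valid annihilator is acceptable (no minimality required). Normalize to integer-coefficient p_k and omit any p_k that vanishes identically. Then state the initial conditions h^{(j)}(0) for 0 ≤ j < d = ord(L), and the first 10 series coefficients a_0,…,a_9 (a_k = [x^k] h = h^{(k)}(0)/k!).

f: a_k = 3, 12, 48, 192, 768, 3072, 12288, 49152, 196608, 786432, …
g: a_k = 0, 6, 0, -8, 0, 96/5, 0, -384/7, 0, 512/3, …
Weyl lclm of L_f,L_g ⇒ L₀ (ord ≤ 3).
h=∫₀ˣh₀: take L = L₀·Dx.
L = (-8 + 128·x + 96·x^2)·Dx^2 + (13 - 8·x + 100·x^2 + 96·x^3)·Dx^3 + (-1 + 3·x + 12·x^3 + 16·x^4)·Dx^4  (order 4).
h: a_k = 0, 3, 9, 16, 46, 768/5, 2576/5, 12288/7, 42960/7, 65536/3, …
ICs: h(0) = 0, h′(0) = 3, h′′(0) = 18, h′′′(0) = 96.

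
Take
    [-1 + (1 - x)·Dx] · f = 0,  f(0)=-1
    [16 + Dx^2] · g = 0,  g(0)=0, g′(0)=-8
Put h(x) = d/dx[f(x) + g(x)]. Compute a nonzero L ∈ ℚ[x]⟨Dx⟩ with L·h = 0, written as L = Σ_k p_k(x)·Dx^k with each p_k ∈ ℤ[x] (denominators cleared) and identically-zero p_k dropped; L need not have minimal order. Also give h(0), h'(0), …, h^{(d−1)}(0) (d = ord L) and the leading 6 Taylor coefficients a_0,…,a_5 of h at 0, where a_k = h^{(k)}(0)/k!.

f: a_k = -1, -1, -1, -1, -1, -1, …
g: a_k = 0, -8, 0, 64/3, 0, -256/15, …
Weyl lclm of L_f,L_g ⇒ L₀ (ord ≤ 3).
h=h₀': d/dx-closure on L₀ ⇒ L.
L = (448 - 512·x + 256·x^2) + (-176 + 432·x - 384·x^2 + 128·x^3)·Dx + (28 - 32·x + 16·x^2)·Dx^2 + (-11 + 27·x - 24·x^2 + 8·x^3)·Dx^3  (order 3).
h: a_k = -9, -2, 61, -4, -271/3, -6, …
ICs: h(0) = -9, h′(0) = -2, h′′(0) = 122.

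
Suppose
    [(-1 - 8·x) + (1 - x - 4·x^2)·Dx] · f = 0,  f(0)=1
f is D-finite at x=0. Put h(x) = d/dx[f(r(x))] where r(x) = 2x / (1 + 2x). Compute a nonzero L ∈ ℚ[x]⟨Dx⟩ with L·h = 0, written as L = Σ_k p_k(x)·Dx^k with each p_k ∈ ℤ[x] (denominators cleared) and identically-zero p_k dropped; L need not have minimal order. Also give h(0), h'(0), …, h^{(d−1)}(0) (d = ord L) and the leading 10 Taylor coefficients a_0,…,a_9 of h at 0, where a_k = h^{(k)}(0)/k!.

L = (16 + 96·x + 960·x^2 + 1152·x^3) + (-1 - 22·x - 60·x^2 + 248·x^3 + 576·x^4)·Dx  (order 1).
h: a_k = 2, 32, 0, 1024, -2560, 30720, -129024, 950272, -4792320, 29655040, …
ICs: h(0) = 2.

f: a_k = 1, 1, 5, 9, 29, 65, 181, 441, 1165, 2929, …
Change of var in L_f (x↦r) gives L₀.
h₀' ⇒ L via d/dx closure of L₀.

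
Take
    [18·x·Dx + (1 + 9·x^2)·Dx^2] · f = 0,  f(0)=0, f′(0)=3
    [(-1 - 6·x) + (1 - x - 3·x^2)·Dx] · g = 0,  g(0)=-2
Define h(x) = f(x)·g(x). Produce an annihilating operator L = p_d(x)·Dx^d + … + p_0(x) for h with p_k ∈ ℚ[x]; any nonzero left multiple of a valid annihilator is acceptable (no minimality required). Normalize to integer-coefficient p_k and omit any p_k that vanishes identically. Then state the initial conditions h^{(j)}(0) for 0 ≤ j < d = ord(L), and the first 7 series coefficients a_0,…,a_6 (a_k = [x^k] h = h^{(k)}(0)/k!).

f: a_k = 0, 3, 0, -9, 0, 243/5, 0, …
g: a_k = -2, -2, -8, -14, -38, -80, -194, …
f·g: L₀ = L_f ⊗_s L_g, ord ≤ 2·1.
L = (6 + 18·x + 162·x^2) + (2 - 6·x + 36·x^2 + 162·x^3)·Dx + (-1 + x - 6·x^2 + 9·x^3 + 27·x^4)·Dx^2  (order 2).
h: a_k = 0, -6, -6, -6, -24, -696/5, -1056/5, …
ICs: h(0) = 0, h′(0) = -6.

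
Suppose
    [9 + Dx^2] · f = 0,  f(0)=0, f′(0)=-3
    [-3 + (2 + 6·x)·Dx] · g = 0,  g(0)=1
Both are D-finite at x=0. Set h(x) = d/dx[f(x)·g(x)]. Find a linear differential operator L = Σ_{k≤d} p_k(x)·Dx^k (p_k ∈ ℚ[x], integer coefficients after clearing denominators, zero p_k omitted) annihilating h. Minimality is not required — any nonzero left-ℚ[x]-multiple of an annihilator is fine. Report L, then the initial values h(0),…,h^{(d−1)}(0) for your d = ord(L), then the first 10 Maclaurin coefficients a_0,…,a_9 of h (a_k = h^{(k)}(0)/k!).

f: a_k = 0, -3, 0, 9/2, 0, -81/40, 0, 243/560, 0, -243/4480, …
g: a_k = 1, 3/2, -9/8, 27/16, -405/128, 1701/256, -15309/1024, 72171/2048, -2814669/32768, 14073345/65536, …
h₀=f·g: eliminate ⇒ L₀, order ≤ 2·1.
Differentiate: ansatz ord ≤ ord L₀ ⇒ L.
L = (477 + 3888·x + 11016·x^2 + 15552·x^3 + 11664·x^4) + (-12 - 324·x - 1296·x^2 - 1296·x^3)·Dx + (28 + 264·x + 972·x^2 + 1728·x^3 + 1296·x^4)·Dx^2  (order 2).
h: a_k = -3, -9, 189/8, 27/4, 1539/128, -59049/640, 238869/1024, -5632983/8960, 405196425/229376, -1143329337/229376, …
ICs: h(0) = -3, h′(0) = -9.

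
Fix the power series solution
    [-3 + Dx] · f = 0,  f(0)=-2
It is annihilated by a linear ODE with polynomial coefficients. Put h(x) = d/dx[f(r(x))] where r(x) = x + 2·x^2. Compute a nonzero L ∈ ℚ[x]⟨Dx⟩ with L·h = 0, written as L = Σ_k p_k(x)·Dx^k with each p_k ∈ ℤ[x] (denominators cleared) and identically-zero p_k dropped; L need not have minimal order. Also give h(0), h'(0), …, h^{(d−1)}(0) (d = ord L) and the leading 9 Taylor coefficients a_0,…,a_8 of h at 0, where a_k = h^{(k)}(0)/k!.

L = (7 + 24·x + 48·x^2) + (-1 - 4·x)·Dx  (order 1).
h: a_k = -6, -42, -135, -387, -3321/4, -33183/20, -112887/40, -253557/56, -2091501/320, …
ICs: h(0) = -6.

f: a_k = -2, -6, -9, -9, -27/4, -81/20, -81/40, -243/280, -729/2240, …
Change of var in L_f (x↦r) gives L₀.
h₀' ⇒ L via d/dx closure of L₀.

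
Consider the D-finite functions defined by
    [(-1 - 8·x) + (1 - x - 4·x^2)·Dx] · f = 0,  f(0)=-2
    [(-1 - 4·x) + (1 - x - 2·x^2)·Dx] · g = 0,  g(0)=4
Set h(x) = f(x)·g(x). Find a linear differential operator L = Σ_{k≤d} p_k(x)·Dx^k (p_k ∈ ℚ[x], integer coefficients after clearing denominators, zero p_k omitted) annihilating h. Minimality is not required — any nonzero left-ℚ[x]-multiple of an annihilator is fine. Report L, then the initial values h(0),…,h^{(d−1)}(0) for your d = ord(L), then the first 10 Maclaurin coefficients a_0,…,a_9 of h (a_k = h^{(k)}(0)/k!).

f: a_k = -2, -2, -10, -18, -58, -130, -362, -882, -2330, -5858, …
g: a_k = 4, 4, 12, 20, 44, 84, 172, 340, 684, 1364, …
L₀ := L_f ⊗_s L_g (sym. prod.), ord ≤ 1.
L = (-2 - 10·x + 18·x^2 + 32·x^3) + (1 - 2·x - 5·x^2 + 6·x^3 + 8·x^4)·Dx  (order 1).
h: a_k = -8, -16, -72, -176, -552, -1424, -3976, -10352, -27624, -71760, …
ICs: h(0) = -8.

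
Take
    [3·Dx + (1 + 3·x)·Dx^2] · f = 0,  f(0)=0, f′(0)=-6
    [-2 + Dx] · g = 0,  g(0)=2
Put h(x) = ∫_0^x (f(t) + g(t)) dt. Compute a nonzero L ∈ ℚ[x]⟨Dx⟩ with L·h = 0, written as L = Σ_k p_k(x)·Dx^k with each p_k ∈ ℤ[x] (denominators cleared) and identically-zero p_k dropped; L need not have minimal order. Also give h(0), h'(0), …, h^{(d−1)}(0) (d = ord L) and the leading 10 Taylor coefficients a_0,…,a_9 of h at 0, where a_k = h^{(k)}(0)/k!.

f: a_k = 0, -6, 9, -18, 81/2, -486/5, 243, -4374/7, 6561/4, -4374, …
g: a_k = 2, 4, 4, 8/3, 4/3, 8/15, 8/45, 16/315, 4/315, 8/2835, …
Weyl lclm of L_f,L_g ⇒ L₀ (ord ≤ 3).
h=∫₀ˣh₀: take L = L₀·Dx.
L = (-48 - 36·x)·Dx^2 + (14 - 24·x - 36·x^2)·Dx^3 + (5 + 21·x + 18·x^2)·Dx^4  (order 4).
h: a_k = 0, 2, -1, 13/3, -23/6, 251/30, -145/9, 10943/315, -98407/1260, 2066731/11340, …
ICs: h(0) = 0, h′(0) = 2, h′′(0) = -2, h′′′(0) = 26.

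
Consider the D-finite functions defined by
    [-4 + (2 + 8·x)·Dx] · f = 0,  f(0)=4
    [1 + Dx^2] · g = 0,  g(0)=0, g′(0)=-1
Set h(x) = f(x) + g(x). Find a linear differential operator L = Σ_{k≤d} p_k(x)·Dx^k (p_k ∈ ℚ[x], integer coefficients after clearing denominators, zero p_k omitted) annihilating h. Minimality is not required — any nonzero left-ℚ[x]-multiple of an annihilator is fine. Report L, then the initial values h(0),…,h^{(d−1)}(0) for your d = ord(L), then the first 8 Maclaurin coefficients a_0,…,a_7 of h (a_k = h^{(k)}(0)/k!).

f: a_k = 4, 8, -8, 16, -40, 112, -336, 1056, …
g: a_k = 0, -1, 0, 1/6, 0, -1/120, 0, 1/5040, …
Weyl lclm of L_f,L_g ⇒ L₀ (ord ≤ 3).
L = (-26 - 16·x - 32·x^2) + (-3 - 4·x + 48·x^2 + 64·x^3)·Dx + (-26 - 16·x - 32·x^2)·Dx^2 + (-3 - 4·x + 48·x^2 + 64·x^3)·Dx^3  (order 3).
h: a_k = 4, 7, -8, 97/6, -40, 13439/120, -336, 5322241/5040, …
ICs: h(0) = 4, h′(0) = 7, h′′(0) = -16.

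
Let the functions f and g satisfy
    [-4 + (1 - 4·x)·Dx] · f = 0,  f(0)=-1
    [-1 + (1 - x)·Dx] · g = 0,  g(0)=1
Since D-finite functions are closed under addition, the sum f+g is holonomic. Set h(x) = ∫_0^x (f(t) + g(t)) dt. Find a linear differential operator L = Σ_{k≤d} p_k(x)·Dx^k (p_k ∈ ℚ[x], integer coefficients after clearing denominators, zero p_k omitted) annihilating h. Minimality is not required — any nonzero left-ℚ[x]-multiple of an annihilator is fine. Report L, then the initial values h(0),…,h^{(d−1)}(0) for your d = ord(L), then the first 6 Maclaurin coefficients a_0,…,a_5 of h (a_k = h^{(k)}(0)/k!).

f: a_k = -1, -4, -16, -64, -256, -1024, …
g: a_k = 1, 1, 1, 1, 1, 1, …
Weyl lclm of L_f,L_g ⇒ L₀ (ord ≤ 2).
h=∫₀ˣh₀: take L = L₀·Dx.
L = -8·Dx + (10 - 16·x)·Dx^2 + (-1 + 5·x - 4·x^2)·Dx^3  (order 3).
h: a_k = 0, 0, -3/2, -5, -63/4, -51, …
ICs: h(0) = 0, h′(0) = 0, h′′(0) = -3.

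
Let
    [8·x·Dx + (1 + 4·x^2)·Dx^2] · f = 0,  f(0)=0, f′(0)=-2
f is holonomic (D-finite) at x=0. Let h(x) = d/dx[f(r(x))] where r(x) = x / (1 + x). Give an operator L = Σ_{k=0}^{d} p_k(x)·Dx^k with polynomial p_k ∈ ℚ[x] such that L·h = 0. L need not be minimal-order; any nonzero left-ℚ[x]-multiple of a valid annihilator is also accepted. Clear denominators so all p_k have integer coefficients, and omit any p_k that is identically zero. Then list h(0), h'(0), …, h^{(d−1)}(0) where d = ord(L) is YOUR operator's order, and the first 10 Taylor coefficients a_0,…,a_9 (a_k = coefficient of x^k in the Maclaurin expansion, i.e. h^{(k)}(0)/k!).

L = (2 + 10·x) + (1 + 2·x + 5·x^2)·Dx  (order 1).
h: a_k = -2, 4, 2, -24, 38, 44, -278, 336, 718, -3116, …
ICs: h(0) = -2.

f: a_k = 0, -2, 0, 8/3, 0, -32/5, 0, 128/7, 0, -512/9, …
L₀ from L_f via x↦r, Dx↦r'^{-1}Dx.
h₀' ⇒ L via d/dx closure of L₀.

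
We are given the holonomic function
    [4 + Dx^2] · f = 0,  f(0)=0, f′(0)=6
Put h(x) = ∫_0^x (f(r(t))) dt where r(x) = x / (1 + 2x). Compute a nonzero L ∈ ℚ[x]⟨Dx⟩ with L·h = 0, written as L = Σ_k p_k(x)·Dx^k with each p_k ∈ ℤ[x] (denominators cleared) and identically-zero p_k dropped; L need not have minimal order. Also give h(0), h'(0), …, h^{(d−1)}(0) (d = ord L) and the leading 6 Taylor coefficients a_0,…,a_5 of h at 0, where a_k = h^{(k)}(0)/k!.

L = 4·Dx + (4 + 24·x + 48·x^2 + 32·x^3)·Dx^2 + (1 + 8·x + 24·x^2 + 32·x^3 + 16·x^4)·Dx^3  (order 3).
h: a_k = 0, 0, 3, -4, 5, -24/5, …
ICs: h(0) = 0, h′(0) = 0, h′′(0) = 6.

f: a_k = 0, 6, 0, -4, 0, 4/5, …
f∘r: x↦r, Dx↦Dx/r' in L_f ⇒ L₀.
Integrate: L := L₀·Dx.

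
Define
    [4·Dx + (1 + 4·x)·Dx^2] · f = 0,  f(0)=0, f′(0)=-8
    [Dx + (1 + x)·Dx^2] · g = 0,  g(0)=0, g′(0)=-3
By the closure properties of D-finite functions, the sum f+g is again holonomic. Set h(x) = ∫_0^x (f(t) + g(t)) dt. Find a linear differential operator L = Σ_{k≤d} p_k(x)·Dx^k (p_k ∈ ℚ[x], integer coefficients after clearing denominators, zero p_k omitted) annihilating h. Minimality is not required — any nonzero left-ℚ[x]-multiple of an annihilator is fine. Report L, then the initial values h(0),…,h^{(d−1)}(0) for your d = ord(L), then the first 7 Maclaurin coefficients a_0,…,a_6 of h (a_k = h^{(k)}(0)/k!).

L = 8·Dx^2 + (10 + 16·x)·Dx^3 + (1 + 5·x + 4·x^2)·Dx^4  (order 4).
h: a_k = 0, 0, -11/2, 35/6, -131/12, 103/4, -2051/30, …
ICs: h(0) = 0, h′(0) = 0, h′′(0) = -11, h′′′(0) = 35.

f: a_k = 0, -8, 16, -128/3, 128, -2048/5, 4096/3, …
g: a_k = 0, -3, 3/2, -1, 3/4, -3/5, 1/2, …
f+g: L₀ = lclm(L_f,L_g), ord ≤ 2+2.
h=∫₀ˣh₀: take L = L₀·Dx.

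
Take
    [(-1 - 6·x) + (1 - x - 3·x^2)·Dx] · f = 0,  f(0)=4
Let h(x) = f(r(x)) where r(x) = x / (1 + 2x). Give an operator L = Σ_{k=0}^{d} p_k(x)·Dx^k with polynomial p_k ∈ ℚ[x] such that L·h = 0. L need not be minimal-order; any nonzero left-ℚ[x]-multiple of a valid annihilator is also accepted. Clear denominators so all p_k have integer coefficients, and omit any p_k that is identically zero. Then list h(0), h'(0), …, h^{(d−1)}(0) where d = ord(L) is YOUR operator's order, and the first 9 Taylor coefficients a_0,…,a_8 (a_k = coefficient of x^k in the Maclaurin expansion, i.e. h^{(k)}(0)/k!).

f: a_k = 4, 4, 16, 28, 76, 160, 388, 868, 2032, …
f∘r: x↦r, Dx↦Dx/r' in L_f ⇒ L₀.
L = (1 + 8·x) + (-1 - 5·x - 5·x^2 + 2·x^3)·Dx  (order 1).
h: a_k = 4, 4, 8, -20, 68, -224, 740, -2444, 8072, …
ICs: h(0) = 4.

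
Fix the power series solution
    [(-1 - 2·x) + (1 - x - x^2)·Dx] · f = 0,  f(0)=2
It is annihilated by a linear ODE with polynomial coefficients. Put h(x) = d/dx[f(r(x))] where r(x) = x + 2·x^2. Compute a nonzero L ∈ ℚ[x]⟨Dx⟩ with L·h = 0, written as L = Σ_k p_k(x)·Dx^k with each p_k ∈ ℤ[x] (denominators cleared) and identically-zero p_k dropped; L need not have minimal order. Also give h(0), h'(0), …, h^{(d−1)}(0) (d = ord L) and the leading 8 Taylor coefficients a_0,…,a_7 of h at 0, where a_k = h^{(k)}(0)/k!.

f: a_k = 2, 2, 4, 6, 10, 16, 26, 42, …
L₀ from L_f via x↦r, Dx↦r'^{-1}Dx.
Derive L from L₀ (diff closure).
L = (8 + 42·x + 126·x^2 + 208·x^3 + 408·x^4 + 480·x^5 + 320·x^6) + (-1 - 5·x - 3·x^2 + 18·x^3 + 80·x^4 + 120·x^5 + 112·x^6 + 64·x^7)·Dx  (order 1).
h: a_k = 2, 16, 66, 248, 840, 2844, 9198, 29248, …
ICs: h(0) = 2.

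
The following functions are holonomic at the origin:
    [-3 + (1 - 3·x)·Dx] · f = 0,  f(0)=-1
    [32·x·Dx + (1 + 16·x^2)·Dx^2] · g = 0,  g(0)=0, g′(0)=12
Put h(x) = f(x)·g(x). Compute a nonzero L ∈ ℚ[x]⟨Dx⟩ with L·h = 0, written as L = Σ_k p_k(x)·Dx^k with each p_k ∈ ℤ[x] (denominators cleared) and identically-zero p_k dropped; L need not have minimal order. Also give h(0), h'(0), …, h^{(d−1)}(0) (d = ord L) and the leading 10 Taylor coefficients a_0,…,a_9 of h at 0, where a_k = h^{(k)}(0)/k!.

L = 96·x + (6 - 32·x + 192·x^2)·Dx + (-1 + 3·x - 16·x^2 + 48·x^3)·Dx^2  (order 2).
h: a_k = 0, -12, -36, -44, -132, -5052/5, -15156/5, -72516/35, -217548/35, -11132972/105, …
ICs: h(0) = 0, h′(0) = -12.

f: a_k = -1, -3, -9, -27, -81, -243, -729, -2187, -6561, -19683, …
g: a_k = 0, 12, 0, -64, 0, 3072/5, 0, -49152/7, 0, 262144/3, …
f·g: L₀ = L_f ⊗_s L_g, ord ≤ 1·2.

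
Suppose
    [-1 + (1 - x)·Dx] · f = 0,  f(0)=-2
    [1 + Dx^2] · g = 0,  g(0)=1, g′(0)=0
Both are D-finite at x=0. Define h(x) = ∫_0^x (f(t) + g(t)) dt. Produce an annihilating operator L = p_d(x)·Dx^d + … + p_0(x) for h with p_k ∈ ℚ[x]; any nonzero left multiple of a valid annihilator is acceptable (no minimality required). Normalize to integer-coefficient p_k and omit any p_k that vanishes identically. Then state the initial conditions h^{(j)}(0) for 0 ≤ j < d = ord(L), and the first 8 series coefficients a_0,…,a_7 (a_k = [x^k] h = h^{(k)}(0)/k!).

L = (7 - 2·x + x^2)·Dx + (-3 + 5·x - 3·x^2 + x^3)·Dx^2 + (7 - 2·x + x^2)·Dx^3 + (-3 + 5·x - 3·x^2 + x^3)·Dx^4  (order 4).
h: a_k = 0, -1, -1, -5/6, -1/2, -47/120, -1/3, -1441/5040, …
ICs: h(0) = 0, h′(0) = -1, h′′(0) = -2, h′′′(0) = -5.

f: a_k = -2, -2, -2, -2, -2, -2, -2, -2, …
g: a_k = 1, 0, -1/2, 0, 1/24, 0, -1/720, 0, …
Weyl lclm of L_f,L_g ⇒ L₀ (ord ≤ 3).
Integrate: L := L₀·Dx.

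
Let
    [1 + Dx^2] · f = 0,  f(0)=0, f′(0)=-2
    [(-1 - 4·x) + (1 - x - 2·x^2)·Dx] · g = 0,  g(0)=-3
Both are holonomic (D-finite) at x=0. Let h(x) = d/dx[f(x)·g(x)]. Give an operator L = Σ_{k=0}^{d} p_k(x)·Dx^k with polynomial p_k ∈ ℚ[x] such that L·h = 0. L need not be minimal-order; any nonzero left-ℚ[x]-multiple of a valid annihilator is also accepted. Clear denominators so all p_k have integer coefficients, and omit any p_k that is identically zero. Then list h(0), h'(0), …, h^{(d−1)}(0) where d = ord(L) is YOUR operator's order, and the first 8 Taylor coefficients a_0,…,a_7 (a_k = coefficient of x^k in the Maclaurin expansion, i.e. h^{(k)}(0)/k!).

L = (31 - 2·x - 3·x^2 + 4·x^3 + 4·x^4) + (10 + 42·x + 12·x^2 + 16·x^3)·Dx + (-3 + 2·x + 5·x^2 + 4·x^3 + 4·x^4)·Dx^2  (order 2).
h: a_k = 6, 12, 51, 116, 1261/4, 7263/10, 41521/24, 410969/105, …
ICs: h(0) = 6, h′(0) = 12.

f: a_k = 0, -2, 0, 1/3, 0, -1/60, 0, 1/2520, …
g: a_k = -3, -3, -9, -15, -33, -63, -129, -255, …
h₀=f·g: eliminate ⇒ L₀, order ≤ 2·1.
h=h₀': d/dx-closure on L₀ ⇒ L.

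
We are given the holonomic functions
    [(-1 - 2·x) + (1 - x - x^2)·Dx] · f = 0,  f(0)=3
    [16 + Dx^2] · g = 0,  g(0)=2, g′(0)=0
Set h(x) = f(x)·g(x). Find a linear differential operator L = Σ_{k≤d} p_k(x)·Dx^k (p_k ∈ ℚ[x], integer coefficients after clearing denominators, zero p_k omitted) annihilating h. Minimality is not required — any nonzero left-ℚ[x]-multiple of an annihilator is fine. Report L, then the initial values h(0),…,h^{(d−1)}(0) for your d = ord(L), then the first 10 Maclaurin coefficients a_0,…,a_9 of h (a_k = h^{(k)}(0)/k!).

f: a_k = 3, 3, 6, 9, 15, 24, 39, 63, 102, 165, …
g: a_k = 2, 0, -16, 0, 64/3, 0, -512/45, 0, 1024/315, 0, …
L₀ := L_f ⊗_s L_g (sym. prod.), ord ≤ 2.
L = (-14 + 16·x + 16·x^2) + (2 + 4·x)·Dx + (-1 + x + x^2)·Dx^2  (order 2).
h: a_k = 6, 6, -36, -30, -2, -32, -1022/15, -1502/15, -5548/35, -27158/105, …
ICs: h(0) = 6, h′(0) = 6.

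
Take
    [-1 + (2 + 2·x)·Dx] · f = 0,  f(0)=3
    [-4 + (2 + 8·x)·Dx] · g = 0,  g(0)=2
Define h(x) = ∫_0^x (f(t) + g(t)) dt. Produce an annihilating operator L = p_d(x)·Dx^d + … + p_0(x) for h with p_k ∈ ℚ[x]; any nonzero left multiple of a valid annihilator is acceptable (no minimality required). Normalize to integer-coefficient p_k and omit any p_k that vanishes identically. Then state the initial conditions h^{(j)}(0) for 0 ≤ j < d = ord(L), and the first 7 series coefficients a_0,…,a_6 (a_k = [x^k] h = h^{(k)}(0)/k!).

f: a_k = 3, 3/2, -3/8, 3/16, -15/128, 21/256, -63/1024, …
g: a_k = 2, 4, -4, 8, -20, 56, -168, …
Sum ⇒ L₀ = lclm(L_f,L_g) in ℚ(x)⟨Dx⟩.
∫: right-multiply L₀ by Dx.
L = -2·Dx + (5 + 8·x)·Dx^2 + (2 + 10·x + 8·x^2)·Dx^3  (order 3).
h: a_k = 0, 5, 11/4, -35/24, 131/64, -515/128, 14357/1536, …
ICs: h(0) = 0, h′(0) = 5, h′′(0) = 11/2.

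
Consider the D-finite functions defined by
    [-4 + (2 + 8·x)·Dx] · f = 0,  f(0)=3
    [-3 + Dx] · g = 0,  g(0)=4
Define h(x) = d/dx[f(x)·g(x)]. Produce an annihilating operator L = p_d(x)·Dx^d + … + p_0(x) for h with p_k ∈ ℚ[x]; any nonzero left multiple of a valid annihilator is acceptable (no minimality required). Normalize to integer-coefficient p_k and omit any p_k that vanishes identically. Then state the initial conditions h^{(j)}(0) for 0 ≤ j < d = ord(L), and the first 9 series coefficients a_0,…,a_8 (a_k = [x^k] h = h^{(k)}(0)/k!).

f: a_k = 3, 6, -6, 12, -30, 84, -252, 792, -2574, …
g: a_k = 4, 12, 18, 18, 27/2, 81/10, 81/20, 243/140, 729/1120, …
h₀=f·g: eliminate ⇒ L₀, order ≤ 1·1.
Differentiate: ansatz ord ≤ ord L₀ ⇒ L.
L = (17 + 120·x + 144·x^2) + (-5 - 32·x - 48·x^2)·Dx  (order 1).
h: a_k = 60, 204, 414, 258, 1893/2, -4131/2, 176247/20, -4632021/140, 141984279/1120, …
ICs: h(0) = 60.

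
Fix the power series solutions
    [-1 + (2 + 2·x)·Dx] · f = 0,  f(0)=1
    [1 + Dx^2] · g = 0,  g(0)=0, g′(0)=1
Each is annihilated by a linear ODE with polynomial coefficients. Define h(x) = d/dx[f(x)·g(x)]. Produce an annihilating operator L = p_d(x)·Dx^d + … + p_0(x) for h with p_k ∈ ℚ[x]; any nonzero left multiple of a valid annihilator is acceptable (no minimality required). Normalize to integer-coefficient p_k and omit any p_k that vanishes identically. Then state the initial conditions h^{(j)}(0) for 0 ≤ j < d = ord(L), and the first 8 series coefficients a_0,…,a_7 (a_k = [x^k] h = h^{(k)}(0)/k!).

f: a_k = 1, 1/2, -1/8, 1/16, -5/128, 7/256, -21/1024, 33/2048, …
g: a_k = 0, 1, 0, -1/6, 0, 1/120, 0, -1/5040, …
Sym-product of L_f,L_g gives L₀ (≤ ord 2).
Differentiate: ansatz ord ≤ ord L₀ ⇒ L.
L = (53 + 144·x + 136·x^2 + 64·x^3 + 16·x^4) + (-4 - 36·x - 48·x^2 - 16·x^3)·Dx + (28 + 88·x + 108·x^2 + 64·x^3 + 16·x^4)·Dx^2  (order 2).
h: a_k = 1, 1, -7/8, -1/12, -19/384, 81/640, -983/9216, 7727/80640, …
ICs: h(0) = 1, h′(0) = 1.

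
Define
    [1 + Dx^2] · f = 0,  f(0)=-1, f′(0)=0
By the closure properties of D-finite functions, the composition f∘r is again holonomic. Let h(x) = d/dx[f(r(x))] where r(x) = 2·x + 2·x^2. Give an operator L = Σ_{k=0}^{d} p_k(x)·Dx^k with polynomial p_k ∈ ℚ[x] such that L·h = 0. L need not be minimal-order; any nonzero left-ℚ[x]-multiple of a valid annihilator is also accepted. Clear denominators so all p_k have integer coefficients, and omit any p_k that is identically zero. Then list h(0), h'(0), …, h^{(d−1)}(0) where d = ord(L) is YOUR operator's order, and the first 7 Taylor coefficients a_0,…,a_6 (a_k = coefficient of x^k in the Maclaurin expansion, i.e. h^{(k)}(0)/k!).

f: a_k = -1, 0, 1/2, 0, -1/24, 0, 1/720, …
Substitute x→r, Dx→(1/r')Dx; clear ⇒ L₀.
h₀' ⇒ L via d/dx closure of L₀.
L = (16 + 32·x + 96·x^2 + 128·x^3 + 64·x^4) + (-6 - 12·x)·Dx + (1 + 4·x + 4·x^2)·Dx^2  (order 2).
h: a_k = 0, 4, 12, 16/3, -40/3, -352/15, -224/15, …
ICs: h(0) = 0, h′(0) = 4.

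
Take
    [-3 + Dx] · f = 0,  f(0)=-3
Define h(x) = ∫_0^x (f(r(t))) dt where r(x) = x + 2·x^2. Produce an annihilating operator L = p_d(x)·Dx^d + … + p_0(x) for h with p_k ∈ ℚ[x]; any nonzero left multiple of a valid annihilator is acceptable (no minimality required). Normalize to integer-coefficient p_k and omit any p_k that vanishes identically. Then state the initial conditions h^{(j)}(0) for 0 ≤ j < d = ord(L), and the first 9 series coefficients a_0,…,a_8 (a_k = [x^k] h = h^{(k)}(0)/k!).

L = (-3 - 12·x)·Dx + Dx^2  (order 2).
h: a_k = 0, -3, -9/2, -21/2, -135/8, -1161/40, -3321/80, -33183/560, -338661/4480, …
ICs: h(0) = 0, h′(0) = -3.

f: a_k = -3, -9, -27/2, -27/2, -81/8, -243/40, -243/80, -729/560, -2187/4480, …
h₀=f(r): pull back L_f along r ⇒ L₀.
h=∫₀ˣh₀: take L = L₀·Dx.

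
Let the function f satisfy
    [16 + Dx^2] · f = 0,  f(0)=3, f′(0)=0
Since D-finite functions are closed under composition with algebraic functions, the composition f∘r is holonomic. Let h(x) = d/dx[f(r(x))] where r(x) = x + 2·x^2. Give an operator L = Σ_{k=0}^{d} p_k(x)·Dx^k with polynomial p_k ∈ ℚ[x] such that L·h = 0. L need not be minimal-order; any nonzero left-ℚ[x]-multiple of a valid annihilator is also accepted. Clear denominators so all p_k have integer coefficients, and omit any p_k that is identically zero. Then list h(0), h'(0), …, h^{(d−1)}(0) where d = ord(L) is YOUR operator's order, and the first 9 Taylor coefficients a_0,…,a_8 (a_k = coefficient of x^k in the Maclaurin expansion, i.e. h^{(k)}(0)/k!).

L = (64 + 256·x + 1536·x^2 + 4096·x^3 + 4096·x^4) + (-12 - 48·x)·Dx + (1 + 8·x + 16·x^2)·Dx^2  (order 2).
h: a_k = 0, -48, -288, -256, 1280, 22528/5, 28672/5, -425984/105, -835584/35, …
ICs: h(0) = 0, h′(0) = -48.

f: a_k = 3, 0, -24, 0, 32, 0, -256/15, 0, 512/105, …
f∘r: x↦r, Dx↦Dx/r' in L_f ⇒ L₀.
Derive L from L₀ (diff closure).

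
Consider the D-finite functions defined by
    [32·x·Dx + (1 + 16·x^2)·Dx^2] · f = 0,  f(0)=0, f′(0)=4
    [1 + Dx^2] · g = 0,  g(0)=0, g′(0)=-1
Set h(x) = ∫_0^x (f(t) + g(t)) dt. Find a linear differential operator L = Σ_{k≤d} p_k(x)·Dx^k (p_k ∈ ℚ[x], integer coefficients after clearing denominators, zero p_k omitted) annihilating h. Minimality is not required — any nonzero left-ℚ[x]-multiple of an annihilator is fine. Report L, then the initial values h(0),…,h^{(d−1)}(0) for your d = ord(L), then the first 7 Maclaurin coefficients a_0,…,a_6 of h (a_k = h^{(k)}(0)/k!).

L = (-6112·x + 99328·x^3 + 8192·x^5)·Dx^2 + (-31 + 1072·x^2 + 25344·x^4 + 4096·x^6)·Dx^3 + (-6112·x + 99328·x^3 + 8192·x^5)·Dx^4 + (-31 + 1072·x^2 + 25344·x^4 + 4096·x^6)·Dx^5  (order 5).
h: a_k = 0, 0, 3/2, 0, -127/24, 0, 4915/144, …
ICs: h(0) = 0, h′(0) = 0, h′′(0) = 3, h′′′(0) = 0, h′′′′(0) = -127.

f: a_k = 0, 4, 0, -64/3, 0, 1024/5, 0, …
g: a_k = 0, -1, 0, 1/6, 0, -1/120, 0, …
Weyl lclm of L_f,L_g ⇒ L₀ (ord ≤ 4).
h=∫₀ˣh₀: take L = L₀·Dx.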